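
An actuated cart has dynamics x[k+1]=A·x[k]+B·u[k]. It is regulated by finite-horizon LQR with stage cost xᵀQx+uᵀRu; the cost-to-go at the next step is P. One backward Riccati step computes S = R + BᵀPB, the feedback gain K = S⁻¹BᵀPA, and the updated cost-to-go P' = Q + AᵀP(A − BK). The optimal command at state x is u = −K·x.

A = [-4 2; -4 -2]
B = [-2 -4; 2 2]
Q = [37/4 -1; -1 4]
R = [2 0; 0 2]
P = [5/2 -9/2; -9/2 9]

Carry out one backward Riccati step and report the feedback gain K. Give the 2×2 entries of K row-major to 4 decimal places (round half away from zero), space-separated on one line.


-0.6400 -0.4000 0.0160 -0.4400

BᵀP = [-14.0000 27.0000; -19.0000 36.0000]
S = R + BᵀPB = [2 0; 0 2] + [82.0000 110.0000; 110.0000 148.0000] = [84.0000 110.0000; 110.0000 150.0000]
BᵀPA = [-52.0000 -82.0000; -68.0000 -110.0000]
K = S⁻¹·BᵀPA = [-0.6400 -0.4000; 0.0160 -0.4400]
A−BK = [-5.2160 -0.5600; -2.7520 -0.3200]
AᵀP(A−BK) = [7.8080 1.2800; 1.2800 0.8000]
P' = Q + AᵀP(A−BK) = [17.0580 0.2800; 0.2800 4.8000]
tr(P') = 21.8580


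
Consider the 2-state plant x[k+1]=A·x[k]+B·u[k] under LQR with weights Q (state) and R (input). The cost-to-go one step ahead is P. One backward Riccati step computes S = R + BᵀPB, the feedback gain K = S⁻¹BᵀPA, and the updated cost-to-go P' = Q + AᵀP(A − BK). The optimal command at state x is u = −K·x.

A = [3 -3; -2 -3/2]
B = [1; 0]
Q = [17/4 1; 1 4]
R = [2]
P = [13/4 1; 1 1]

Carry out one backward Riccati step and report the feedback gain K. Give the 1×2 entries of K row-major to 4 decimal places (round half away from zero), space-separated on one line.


1.4762 -2.1429

BᵀP = [3.2500 1.0000]
S = R + BᵀPB = [2] + [3.2500] = [5.2500]
BᵀPA = [7.7500 -11.2500]
K = S⁻¹·BᵀPA = [1.4762 -2.1429]
A−BK = [1.5238 -0.8571; -2.0000 -1.5000]
AᵀP(A−BK) = [9.8095 -8.1429; -8.1429 16.3929]
P' = Q + AᵀP(A−BK) = [14.0595 -7.1429; -7.1429 20.3929]
tr(P') = 34.4524


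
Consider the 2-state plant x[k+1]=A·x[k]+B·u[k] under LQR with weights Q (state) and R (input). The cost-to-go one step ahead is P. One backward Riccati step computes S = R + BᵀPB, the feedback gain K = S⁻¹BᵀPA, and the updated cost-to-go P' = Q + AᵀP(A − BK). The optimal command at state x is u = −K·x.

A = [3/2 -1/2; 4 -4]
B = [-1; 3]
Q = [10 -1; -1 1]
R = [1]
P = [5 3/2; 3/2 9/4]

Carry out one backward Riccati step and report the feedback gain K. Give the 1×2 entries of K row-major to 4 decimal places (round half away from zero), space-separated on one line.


BᵀP = [-0.5000 5.2500]
S = R + BᵀPB = [1] + [16.2500] = [17.2500]
BᵀPA = [20.2500 -20.7500]
K = S⁻¹·BᵀPA = [1.1739 -1.2029]
A−BK = [2.6739 -1.7029; 0.4783 -0.3913]
AᵀP(A−BK) = [41.4783 -27.3913; -27.3913 18.2899]
P' = Q + AᵀP(A−BK) = [51.4783 -28.3913; -28.3913 19.2899]
tr(P') = 70.7681

1.1739 -1.2029


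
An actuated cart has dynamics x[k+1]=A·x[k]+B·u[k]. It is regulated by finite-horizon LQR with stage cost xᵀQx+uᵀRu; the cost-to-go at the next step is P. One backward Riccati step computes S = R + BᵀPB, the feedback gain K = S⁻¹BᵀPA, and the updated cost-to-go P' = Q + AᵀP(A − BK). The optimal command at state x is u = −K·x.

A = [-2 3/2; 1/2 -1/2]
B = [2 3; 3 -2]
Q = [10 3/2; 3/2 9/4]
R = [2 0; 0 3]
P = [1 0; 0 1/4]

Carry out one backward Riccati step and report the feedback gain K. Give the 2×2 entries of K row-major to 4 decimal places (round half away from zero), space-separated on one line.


BᵀP = [2.0000 0.7500; 3.0000 -0.5000]
S = R + BᵀPB = [2 0; 0 3] + [6.2500 4.5000; 4.5000 10.0000] = [8.2500 4.5000; 4.5000 13.0000]
BᵀPA = [-3.6250 2.6250; -6.2500 4.7500]
K = S⁻¹·BᵀPA = [-0.2184 0.1466; -0.4052 0.3147]
A−BK = [-0.3477 0.2629; 0.3448 -0.3103]
AᵀP(A−BK) = [0.7385 -0.5647; -0.5647 0.4332]
P' = Q + AᵀP(A−BK) = [10.7385 0.9353; 0.9353 2.6832]
tr(P') = 13.4217

-0.2184 0.1466 -0.4052 0.3147


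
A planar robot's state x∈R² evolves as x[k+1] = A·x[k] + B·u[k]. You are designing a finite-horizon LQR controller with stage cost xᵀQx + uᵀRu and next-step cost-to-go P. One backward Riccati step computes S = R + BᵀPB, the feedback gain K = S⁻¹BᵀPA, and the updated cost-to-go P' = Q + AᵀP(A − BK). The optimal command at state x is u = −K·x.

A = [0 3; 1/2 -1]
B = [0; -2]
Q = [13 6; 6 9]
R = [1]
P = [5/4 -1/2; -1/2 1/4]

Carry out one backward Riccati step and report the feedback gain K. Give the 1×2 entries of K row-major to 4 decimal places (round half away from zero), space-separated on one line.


-0.1250 1.7500

BᵀP = [1.0000 -0.5000]
S = R + BᵀPB = [1] + [1.0000] = [2.0000]
BᵀPA = [-0.2500 3.5000]
K = S⁻¹·BᵀPA = [-0.1250 1.7500]
A−BK = [0.0000 3.0000; 0.2500 2.5000]
AᵀP(A−BK) = [0.0313 -0.4375; -0.4375 8.3750]
P' = Q + AᵀP(A−BK) = [13.0313 5.5625; 5.5625 17.3750]
tr(P') = 30.4063


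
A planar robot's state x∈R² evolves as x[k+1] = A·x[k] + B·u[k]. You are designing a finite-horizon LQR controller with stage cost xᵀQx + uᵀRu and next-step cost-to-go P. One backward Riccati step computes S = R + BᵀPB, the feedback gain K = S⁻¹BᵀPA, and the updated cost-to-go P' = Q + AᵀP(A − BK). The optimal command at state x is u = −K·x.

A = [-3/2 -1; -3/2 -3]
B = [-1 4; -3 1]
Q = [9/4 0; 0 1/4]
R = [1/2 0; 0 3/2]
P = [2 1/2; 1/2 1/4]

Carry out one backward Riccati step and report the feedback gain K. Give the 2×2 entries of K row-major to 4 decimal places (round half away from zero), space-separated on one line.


0.3844 0.6854 -0.2719 -0.1271

BᵀP = [-3.5000 -1.2500; 8.5000 2.2500]
S = R + BᵀPB = [1/2 0; 0 3/2] + [7.2500 -15.2500; -15.2500 36.2500] = [7.7500 -15.2500; -15.2500 37.7500]
BᵀPA = [7.1250 7.2500; -16.1250 -15.2500]
K = S⁻¹·BᵀPA = [0.3844 0.6854; -0.2719 -0.1271]
A−BK = [-0.0281 0.1938; -0.0750 -0.8167]
AᵀP(A−BK) = [0.1898 0.1922; 0.1922 0.3427]
P' = Q + AᵀP(A−BK) = [2.4398 0.1922; 0.1922 0.5927]
tr(P') = 3.0326


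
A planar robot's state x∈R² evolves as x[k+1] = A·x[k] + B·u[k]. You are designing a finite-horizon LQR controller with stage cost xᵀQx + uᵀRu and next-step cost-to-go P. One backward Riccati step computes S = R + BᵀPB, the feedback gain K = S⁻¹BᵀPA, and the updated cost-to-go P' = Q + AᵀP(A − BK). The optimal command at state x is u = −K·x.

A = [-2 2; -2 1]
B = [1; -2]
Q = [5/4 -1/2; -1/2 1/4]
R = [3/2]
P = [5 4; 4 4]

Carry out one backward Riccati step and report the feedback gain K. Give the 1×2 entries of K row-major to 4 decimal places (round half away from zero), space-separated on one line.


BᵀP = [-3.0000 -4.0000]
S = R + BᵀPB = [3/2] + [5.0000] = [6.5000]
BᵀPA = [14.0000 -10.0000]
K = S⁻¹·BᵀPA = [2.1538 -1.5385]
A−BK = [-4.1538 3.5385; 2.3077 -2.0769]
AᵀP(A−BK) = [37.8462 -30.4615; -30.4615 24.6154]
P' = Q + AᵀP(A−BK) = [39.0962 -30.9615; -30.9615 24.8654]
tr(P') = 63.9615

2.1538 -1.5385


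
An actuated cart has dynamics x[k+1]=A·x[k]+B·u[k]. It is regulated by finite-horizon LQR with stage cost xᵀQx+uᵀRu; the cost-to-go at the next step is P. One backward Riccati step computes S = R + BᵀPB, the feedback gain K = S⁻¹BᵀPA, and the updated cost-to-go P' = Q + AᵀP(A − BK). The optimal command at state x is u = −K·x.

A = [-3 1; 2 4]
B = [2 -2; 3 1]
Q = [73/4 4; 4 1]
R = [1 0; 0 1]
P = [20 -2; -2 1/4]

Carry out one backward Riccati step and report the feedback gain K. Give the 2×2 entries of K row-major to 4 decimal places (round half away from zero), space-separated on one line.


-0.4752 0.4397 1.1277 0.0709

BᵀP = [34.0000 -3.2500; -42.0000 4.2500]
S = R + BᵀPB = [1 0; 0 1] + [58.2500 -71.2500; -71.2500 88.2500] = [59.2500 -71.2500; -71.2500 89.2500]
BᵀPA = [-108.5000 21.0000; 134.5000 -25.0000]
K = S⁻¹·BᵀPA = [-0.4752 0.4397; 1.1277 0.0709]
A−BK = [0.2057 0.2624; 2.2979 2.6099]
AᵀP(A−BK) = [1.7730 0.1702; 0.1702 0.5390]
P' = Q + AᵀP(A−BK) = [20.0230 4.1702; 4.1702 1.5390]
tr(P') = 21.5621


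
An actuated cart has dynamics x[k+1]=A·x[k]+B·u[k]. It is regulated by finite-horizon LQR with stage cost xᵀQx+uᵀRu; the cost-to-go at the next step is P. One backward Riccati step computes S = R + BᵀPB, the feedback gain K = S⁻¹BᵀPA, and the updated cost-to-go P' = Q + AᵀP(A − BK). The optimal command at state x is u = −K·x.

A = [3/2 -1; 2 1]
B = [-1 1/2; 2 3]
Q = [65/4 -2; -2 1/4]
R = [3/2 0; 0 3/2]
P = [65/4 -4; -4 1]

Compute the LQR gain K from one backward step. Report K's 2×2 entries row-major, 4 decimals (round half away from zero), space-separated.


BᵀP = [-24.2500 6.0000; -3.8750 1.0000]
S = R + BᵀPB = [3/2 0; 0 3/2] + [36.2500 5.8750; 5.8750 1.0625] = [37.7500 5.8750; 5.8750 2.5625]
BᵀPA = [-24.3750 30.2500; -3.8125 4.8750]
K = S⁻¹·BᵀPA = [-0.6439 0.7855; -0.0116 0.1015]
A−BK = [0.8619 -0.2652; 3.3225 -0.8754]
AᵀP(A−BK) = [0.8235 -0.8408; -0.8408 0.9930]
P' = Q + AᵀP(A−BK) = [17.0735 -2.8408; -2.8408 1.2430]
tr(P') = 18.3164

-0.6439 0.7855 -0.0116 0.1015


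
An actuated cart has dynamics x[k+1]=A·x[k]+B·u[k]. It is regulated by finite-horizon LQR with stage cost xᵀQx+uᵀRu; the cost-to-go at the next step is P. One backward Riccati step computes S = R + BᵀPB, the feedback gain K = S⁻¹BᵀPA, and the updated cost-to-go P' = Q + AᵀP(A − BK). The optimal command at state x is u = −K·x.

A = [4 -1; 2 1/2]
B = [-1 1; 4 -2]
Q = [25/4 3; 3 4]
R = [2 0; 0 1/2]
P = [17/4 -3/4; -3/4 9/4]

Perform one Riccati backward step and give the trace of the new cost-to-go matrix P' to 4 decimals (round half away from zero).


BᵀP = [-7.2500 9.7500; 5.7500 -5.2500]
S = R + BᵀPB = [2 0; 0 1/2] + [46.2500 -26.7500; -26.7500 16.2500] = [48.2500 -26.7500; -26.7500 16.7500]
BᵀPA = [-9.5000 12.1250; 12.5000 -8.3750]
K = S⁻¹·BᵀPA = [1.8920 -0.2260; 3.7679 -0.8610]
A−BK = [2.1242 -0.3650; 1.9676 -0.3178]
AᵀP(A−BK) = [35.8758 -6.1350; -6.1350 1.0924]
P' = Q + AᵀP(A−BK) = [42.1258 -3.1350; -3.1350 5.0924]
tr(P') = 47.2183

47.2183


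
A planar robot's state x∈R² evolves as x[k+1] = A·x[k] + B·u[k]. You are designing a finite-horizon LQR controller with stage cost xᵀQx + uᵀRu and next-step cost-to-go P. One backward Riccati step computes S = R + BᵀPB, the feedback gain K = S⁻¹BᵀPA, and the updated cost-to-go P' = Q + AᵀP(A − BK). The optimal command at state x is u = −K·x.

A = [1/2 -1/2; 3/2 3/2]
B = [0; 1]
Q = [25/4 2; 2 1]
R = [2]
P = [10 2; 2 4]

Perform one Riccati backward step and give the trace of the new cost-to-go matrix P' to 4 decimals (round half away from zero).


BᵀP = [2.0000 4.0000]
S = R + BᵀPB = [2] + [4.0000] = [6.0000]
BᵀPA = [7.0000 5.0000]
K = S⁻¹·BᵀPA = [1.1667 0.8333]
A−BK = [0.5000 -0.5000; 0.3333 0.6667]
AᵀP(A−BK) = [6.3333 0.6667; 0.6667 4.3333]
P' = Q + AᵀP(A−BK) = [12.5833 2.6667; 2.6667 5.3333]
tr(P') = 17.9167

17.9167


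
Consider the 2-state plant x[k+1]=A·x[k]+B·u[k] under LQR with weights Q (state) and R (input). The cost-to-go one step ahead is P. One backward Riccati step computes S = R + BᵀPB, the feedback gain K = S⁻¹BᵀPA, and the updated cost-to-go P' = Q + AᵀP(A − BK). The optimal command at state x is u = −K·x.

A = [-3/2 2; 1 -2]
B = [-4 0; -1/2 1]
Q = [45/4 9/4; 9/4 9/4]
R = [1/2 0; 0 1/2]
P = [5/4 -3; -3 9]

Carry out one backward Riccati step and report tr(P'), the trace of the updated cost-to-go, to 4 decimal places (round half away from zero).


16.6606

BᵀP = [-3.5000 7.5000; -3.0000 9.0000]
S = R + BᵀPB = [1/2 0; 0 1/2] + [10.2500 7.5000; 7.5000 9.0000] = [10.7500 7.5000; 7.5000 9.5000]
BᵀPA = [12.7500 -22.0000; 13.5000 -24.0000]
K = S⁻¹·BᵀPA = [0.4332 -0.6322; 1.0790 -2.0272]
A−BK = [0.2330 -0.5286; 0.1376 -0.2888]
AᵀP(A−BK) = [0.7219 -1.3222; -1.3222 2.4387]
P' = Q + AᵀP(A−BK) = [11.9719 0.9278; 0.9278 4.6887]
tr(P') = 16.6606


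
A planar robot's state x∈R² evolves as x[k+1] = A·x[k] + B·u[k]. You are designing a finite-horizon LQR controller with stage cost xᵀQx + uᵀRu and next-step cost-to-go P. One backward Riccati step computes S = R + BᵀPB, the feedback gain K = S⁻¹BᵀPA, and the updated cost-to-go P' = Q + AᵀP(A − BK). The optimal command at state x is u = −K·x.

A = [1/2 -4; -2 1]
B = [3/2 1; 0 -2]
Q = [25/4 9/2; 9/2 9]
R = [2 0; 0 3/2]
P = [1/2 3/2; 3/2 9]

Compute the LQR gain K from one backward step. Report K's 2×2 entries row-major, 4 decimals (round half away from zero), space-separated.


BᵀP = [0.7500 2.2500; -2.5000 -16.5000]
S = R + BᵀPB = [2 0; 0 3/2] + [1.1250 -3.7500; -3.7500 30.5000] = [3.1250 -3.7500; -3.7500 32.0000]
BᵀPA = [-4.1250 -0.7500; 31.7500 -6.5000]
K = S⁻¹·BᵀPA = [-0.1505 -0.5629; 0.9745 -0.2691]
A−BK = [-0.2487 -2.8865; -0.0509 0.4618]
AᵀP(A−BK) = [1.5622 -0.0284; -0.0284 2.8287]
P' = Q + AᵀP(A−BK) = [7.8122 4.4716; 4.4716 11.8287]
tr(P') = 19.6409

-0.1505 -0.5629 0.9745 -0.2691


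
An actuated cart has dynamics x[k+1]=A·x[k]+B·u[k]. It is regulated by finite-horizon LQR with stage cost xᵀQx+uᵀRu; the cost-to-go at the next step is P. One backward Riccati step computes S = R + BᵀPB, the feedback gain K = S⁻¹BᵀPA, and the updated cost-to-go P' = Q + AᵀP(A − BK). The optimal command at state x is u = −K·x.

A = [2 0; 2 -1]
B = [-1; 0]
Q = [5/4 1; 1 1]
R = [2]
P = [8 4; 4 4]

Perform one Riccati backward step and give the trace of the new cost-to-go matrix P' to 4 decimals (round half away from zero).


27.0500

BᵀP = [-8.0000 -4.0000]
S = R + BᵀPB = [2] + [8.0000] = [10.0000]
BᵀPA = [-24.0000 4.0000]
K = S⁻¹·BᵀPA = [-2.4000 0.4000]
A−BK = [-0.4000 0.4000; 2.0000 -1.0000]
AᵀP(A−BK) = [22.4000 -6.4000; -6.4000 2.4000]
P' = Q + AᵀP(A−BK) = [23.6500 -5.4000; -5.4000 3.4000]
tr(P') = 27.0500


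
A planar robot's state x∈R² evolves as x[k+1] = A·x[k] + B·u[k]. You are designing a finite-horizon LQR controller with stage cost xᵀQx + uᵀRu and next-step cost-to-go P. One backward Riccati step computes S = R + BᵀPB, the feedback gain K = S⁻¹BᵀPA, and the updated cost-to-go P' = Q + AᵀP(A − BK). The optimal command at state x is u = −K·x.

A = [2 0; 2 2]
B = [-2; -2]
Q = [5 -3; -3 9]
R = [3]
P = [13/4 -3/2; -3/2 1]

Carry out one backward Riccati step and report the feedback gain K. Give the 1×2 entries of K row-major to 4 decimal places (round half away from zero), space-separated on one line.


-0.6250 0.2500

BᵀP = [-3.5000 1.0000]
S = R + BᵀPB = [3] + [5.0000] = [8.0000]
BᵀPA = [-5.0000 2.0000]
K = S⁻¹·BᵀPA = [-0.6250 0.2500]
A−BK = [0.7500 0.5000; 0.7500 2.5000]
AᵀP(A−BK) = [1.8750 -0.7500; -0.7500 3.5000]
P' = Q + AᵀP(A−BK) = [6.8750 -3.7500; -3.7500 12.5000]
tr(P') = 19.3750


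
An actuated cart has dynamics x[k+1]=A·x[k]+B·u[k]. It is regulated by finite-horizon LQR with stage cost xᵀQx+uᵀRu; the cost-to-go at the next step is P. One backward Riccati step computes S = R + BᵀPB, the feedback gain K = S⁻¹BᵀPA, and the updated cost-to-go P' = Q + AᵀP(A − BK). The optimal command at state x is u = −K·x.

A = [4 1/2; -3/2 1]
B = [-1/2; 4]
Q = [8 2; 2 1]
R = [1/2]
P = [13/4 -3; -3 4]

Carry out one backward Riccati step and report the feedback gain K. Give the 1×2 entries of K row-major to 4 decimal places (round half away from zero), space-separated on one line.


BᵀP = [-13.6250 17.5000]
S = R + BᵀPB = [1/2] + [76.8125] = [77.3125]
BᵀPA = [-80.7500 10.6875]
K = S⁻¹·BᵀPA = [-1.0445 0.1382]
A−BK = [3.4778 0.5691; 2.6778 0.4470]
AᵀP(A−BK) = [12.6597 1.9127; 1.9127 0.3351]
P' = Q + AᵀP(A−BK) = [20.6597 3.9127; 3.9127 1.3351]
tr(P') = 21.9947

-1.0445 0.1382


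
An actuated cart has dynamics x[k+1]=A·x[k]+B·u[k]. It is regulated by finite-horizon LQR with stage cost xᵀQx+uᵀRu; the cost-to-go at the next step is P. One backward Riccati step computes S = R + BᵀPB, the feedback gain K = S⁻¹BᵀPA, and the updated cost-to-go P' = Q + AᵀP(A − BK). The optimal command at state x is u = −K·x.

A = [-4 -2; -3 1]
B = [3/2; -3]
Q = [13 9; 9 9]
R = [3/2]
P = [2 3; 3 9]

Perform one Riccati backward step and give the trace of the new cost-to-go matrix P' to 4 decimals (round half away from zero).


70.6250

BᵀP = [-6.0000 -22.5000]
S = R + BᵀPB = [3/2] + [58.5000] = [60.0000]
BᵀPA = [91.5000 -10.5000]
K = S⁻¹·BᵀPA = [1.5250 -0.1750]
A−BK = [-6.2875 -1.7375; 1.5750 0.4750]
AᵀP(A−BK) = [45.4625 11.0125; 11.0125 3.1625]
P' = Q + AᵀP(A−BK) = [58.4625 20.0125; 20.0125 12.1625]
tr(P') = 70.6250


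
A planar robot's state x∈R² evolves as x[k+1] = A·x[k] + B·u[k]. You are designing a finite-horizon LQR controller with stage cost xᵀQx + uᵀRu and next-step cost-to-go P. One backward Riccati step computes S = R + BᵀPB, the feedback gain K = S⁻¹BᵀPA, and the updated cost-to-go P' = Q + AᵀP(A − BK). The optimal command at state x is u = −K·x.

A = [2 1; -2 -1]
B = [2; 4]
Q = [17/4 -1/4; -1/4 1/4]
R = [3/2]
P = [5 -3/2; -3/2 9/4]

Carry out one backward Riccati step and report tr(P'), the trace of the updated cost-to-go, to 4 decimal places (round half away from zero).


55.1530

BᵀP = [4.0000 6.0000]
S = R + BᵀPB = [3/2] + [32.0000] = [33.5000]
BᵀPA = [-4.0000 -2.0000]
K = S⁻¹·BᵀPA = [-0.1194 -0.0597]
A−BK = [2.2388 1.1194; -1.5224 -0.7612]
AᵀP(A−BK) = [40.5224 20.2612; 20.2612 10.1306]
P' = Q + AᵀP(A−BK) = [44.7724 20.0112; 20.0112 10.3806]
tr(P') = 55.1530


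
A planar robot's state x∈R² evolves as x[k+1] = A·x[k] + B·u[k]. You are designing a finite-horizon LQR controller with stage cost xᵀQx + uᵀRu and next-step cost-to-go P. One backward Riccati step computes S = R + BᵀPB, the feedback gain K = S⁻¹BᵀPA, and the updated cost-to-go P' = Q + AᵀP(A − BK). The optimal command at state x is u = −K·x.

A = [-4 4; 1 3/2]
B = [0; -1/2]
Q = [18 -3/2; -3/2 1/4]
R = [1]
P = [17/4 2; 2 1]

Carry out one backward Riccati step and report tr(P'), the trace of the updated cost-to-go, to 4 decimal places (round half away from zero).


BᵀP = [-1.0000 -0.5000]
S = R + BᵀPB = [1] + [0.2500] = [1.2500]
BᵀPA = [3.5000 -4.7500]
K = S⁻¹·BᵀPA = [2.8000 -3.8000]
A−BK = [-4.0000 4.0000; 2.4000 -0.4000]
AᵀP(A−BK) = [43.2000 -57.2000; -57.2000 76.2000]
P' = Q + AᵀP(A−BK) = [61.2000 -58.7000; -58.7000 76.4500]
tr(P') = 137.6500

137.6500


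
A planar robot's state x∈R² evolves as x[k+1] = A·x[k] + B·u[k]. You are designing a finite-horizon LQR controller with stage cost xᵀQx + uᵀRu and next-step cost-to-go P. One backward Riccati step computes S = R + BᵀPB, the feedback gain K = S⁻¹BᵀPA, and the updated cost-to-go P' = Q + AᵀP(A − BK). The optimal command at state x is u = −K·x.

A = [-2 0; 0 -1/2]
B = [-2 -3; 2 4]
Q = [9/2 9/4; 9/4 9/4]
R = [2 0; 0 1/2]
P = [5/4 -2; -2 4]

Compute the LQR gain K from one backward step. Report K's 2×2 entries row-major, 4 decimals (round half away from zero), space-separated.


0.0833 0.0000 0.1444 -0.0889

BᵀP = [-6.5000 12.0000; -11.7500 22.0000]
S = R + BᵀPB = [2 0; 0 1/2] + [37.0000 67.5000; 67.5000 123.2500] = [39.0000 67.5000; 67.5000 123.7500]
BᵀPA = [13.0000 -6.0000; 23.5000 -11.0000]
K = S⁻¹·BᵀPA = [0.0833 0.0000; 0.1444 -0.0889]
A−BK = [-1.4000 -0.2667; -0.7444 -0.1444]
AᵀP(A−BK) = [0.5222 0.0889; 0.0889 0.0222]
P' = Q + AᵀP(A−BK) = [5.0222 2.3389; 2.3389 2.2722]
tr(P') = 7.2944


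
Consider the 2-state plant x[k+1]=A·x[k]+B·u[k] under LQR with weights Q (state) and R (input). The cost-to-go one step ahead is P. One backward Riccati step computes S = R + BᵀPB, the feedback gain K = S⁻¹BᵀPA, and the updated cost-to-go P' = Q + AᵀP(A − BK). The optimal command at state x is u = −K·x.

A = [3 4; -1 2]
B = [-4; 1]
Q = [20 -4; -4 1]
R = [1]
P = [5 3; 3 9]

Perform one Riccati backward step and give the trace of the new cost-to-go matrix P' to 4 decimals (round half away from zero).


103.1212

BᵀP = [-17.0000 -3.0000]
S = R + BᵀPB = [1] + [65.0000] = [66.0000]
BᵀPA = [-48.0000 -74.0000]
K = S⁻¹·BᵀPA = [-0.7273 -1.1212]
A−BK = [0.0909 -0.4848; -0.2727 3.1212]
AᵀP(A−BK) = [1.0909 -5.8182; -5.8182 81.0303]
P' = Q + AᵀP(A−BK) = [21.0909 -9.8182; -9.8182 82.0303]
tr(P') = 103.1212


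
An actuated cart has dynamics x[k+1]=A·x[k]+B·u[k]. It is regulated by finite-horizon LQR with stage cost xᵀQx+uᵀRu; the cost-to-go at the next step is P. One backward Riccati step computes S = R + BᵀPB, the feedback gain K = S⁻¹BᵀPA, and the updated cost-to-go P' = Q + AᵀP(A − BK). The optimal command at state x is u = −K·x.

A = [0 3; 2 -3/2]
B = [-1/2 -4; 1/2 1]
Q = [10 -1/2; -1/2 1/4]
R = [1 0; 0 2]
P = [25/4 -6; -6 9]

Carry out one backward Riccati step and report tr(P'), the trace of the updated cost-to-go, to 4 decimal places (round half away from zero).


18.8414

BᵀP = [-6.1250 7.5000; -31.0000 33.0000]
S = R + BᵀPB = [1 0; 0 2] + [6.8125 32.0000; 32.0000 157.0000] = [7.8125 32.0000; 32.0000 159.0000]
BᵀPA = [15.0000 -29.6250; 66.0000 -142.5000]
K = S⁻¹·BᵀPA = [1.2512 -0.6892; 0.1633 -0.7575]
A−BK = [1.2787 -0.3747; 1.2111 -0.3979]
AᵀP(A−BK) = [6.4555 -2.6657; -2.6657 2.1359]
P' = Q + AᵀP(A−BK) = [16.4555 -3.1657; -3.1657 2.3859]
tr(P') = 18.8414


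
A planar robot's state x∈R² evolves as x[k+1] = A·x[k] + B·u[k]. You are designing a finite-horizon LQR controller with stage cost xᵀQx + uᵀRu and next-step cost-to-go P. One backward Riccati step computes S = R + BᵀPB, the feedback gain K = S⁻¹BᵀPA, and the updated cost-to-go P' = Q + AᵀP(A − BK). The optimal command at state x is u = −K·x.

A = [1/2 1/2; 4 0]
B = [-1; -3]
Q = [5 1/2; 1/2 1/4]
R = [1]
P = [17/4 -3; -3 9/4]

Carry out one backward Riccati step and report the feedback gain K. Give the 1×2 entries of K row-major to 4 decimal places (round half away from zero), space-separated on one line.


BᵀP = [4.7500 -3.7500]
S = R + BᵀPB = [1] + [6.5000] = [7.5000]
BᵀPA = [-12.6250 2.3750]
K = S⁻¹·BᵀPA = [-1.6833 0.3167]
A−BK = [-1.1833 0.8167; -1.0500 0.9500]
AᵀP(A−BK) = [3.8104 -0.9396; -0.9396 0.3104]
P' = Q + AᵀP(A−BK) = [8.8104 -0.4396; -0.4396 0.5604]
tr(P') = 9.3708

-1.6833 0.3167


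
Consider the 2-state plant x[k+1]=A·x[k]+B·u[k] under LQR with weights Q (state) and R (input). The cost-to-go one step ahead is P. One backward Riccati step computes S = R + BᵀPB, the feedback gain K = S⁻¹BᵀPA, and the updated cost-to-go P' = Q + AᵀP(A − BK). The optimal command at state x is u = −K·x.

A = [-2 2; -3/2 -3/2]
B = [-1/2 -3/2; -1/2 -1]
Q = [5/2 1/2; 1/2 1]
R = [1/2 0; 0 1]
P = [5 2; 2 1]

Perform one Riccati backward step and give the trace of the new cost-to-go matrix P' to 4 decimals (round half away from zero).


6.3256

BᵀP = [-3.5000 -1.5000; -9.5000 -4.0000]
S = R + BᵀPB = [1/2 0; 0 1] + [2.5000 6.7500; 6.7500 18.2500] = [3.0000 6.7500; 6.7500 19.2500]
BᵀPA = [9.2500 -4.7500; 25.0000 -13.0000]
K = S⁻¹·BᵀPA = [0.7641 -0.3026; 1.0308 -0.5692]
A−BK = [-0.0718 0.9949; -0.0872 -2.2205]
AᵀP(A−BK) = [1.4128 -0.7205; -0.7205 1.4128]
P' = Q + AᵀP(A−BK) = [3.9128 -0.2205; -0.2205 2.4128]
tr(P') = 6.3256


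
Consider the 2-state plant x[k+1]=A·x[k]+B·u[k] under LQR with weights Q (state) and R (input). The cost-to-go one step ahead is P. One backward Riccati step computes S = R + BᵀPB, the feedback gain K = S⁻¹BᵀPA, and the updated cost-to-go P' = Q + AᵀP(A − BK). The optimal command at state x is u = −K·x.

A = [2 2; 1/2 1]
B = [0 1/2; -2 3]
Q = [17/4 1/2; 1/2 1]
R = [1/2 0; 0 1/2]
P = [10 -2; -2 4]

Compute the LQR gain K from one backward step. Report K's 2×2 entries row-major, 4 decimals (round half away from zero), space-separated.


3.4545 3.2727 2.4091 2.4545

BᵀP = [4.0000 -8.0000; -1.0000 11.0000]
S = R + BᵀPB = [1/2 0; 0 1/2] + [16.0000 -22.0000; -22.0000 32.5000] = [16.5000 -22.0000; -22.0000 33.0000]
BᵀPA = [4.0000 0.0000; 3.5000 9.0000]
K = S⁻¹·BᵀPA = [3.4545 3.2727; 2.4091 2.4545]
A−BK = [0.7955 0.7727; 0.1818 0.1818]
AᵀP(A−BK) = [14.7500 14.3182; 14.3182 13.9091]
P' = Q + AᵀP(A−BK) = [19.0000 14.8182; 14.8182 14.9091]
tr(P') = 33.9091


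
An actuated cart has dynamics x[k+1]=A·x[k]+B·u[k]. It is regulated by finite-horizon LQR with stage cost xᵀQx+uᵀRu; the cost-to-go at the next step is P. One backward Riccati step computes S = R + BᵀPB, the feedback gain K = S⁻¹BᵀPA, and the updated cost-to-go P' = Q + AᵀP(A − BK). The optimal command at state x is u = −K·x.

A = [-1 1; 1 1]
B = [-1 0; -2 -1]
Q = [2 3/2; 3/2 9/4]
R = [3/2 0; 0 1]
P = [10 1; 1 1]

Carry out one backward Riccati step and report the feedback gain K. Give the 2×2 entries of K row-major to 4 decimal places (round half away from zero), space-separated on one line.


0.6000 -0.8000 -0.9000 0.2000

BᵀP = [-12.0000 -3.0000; -1.0000 -1.0000]
S = R + BᵀPB = [3/2 0; 0 1] + [18.0000 3.0000; 3.0000 1.0000] = [19.5000 3.0000; 3.0000 2.0000]
BᵀPA = [9.0000 -15.0000; 0.0000 -2.0000]
K = S⁻¹·BᵀPA = [0.6000 -0.8000; -0.9000 0.2000]
A−BK = [-0.4000 0.2000; 1.3000 -0.4000]
AᵀP(A−BK) = [3.6000 -1.8000; -1.8000 1.4000]
P' = Q + AᵀP(A−BK) = [5.6000 -0.3000; -0.3000 3.6500]
tr(P') = 9.2500


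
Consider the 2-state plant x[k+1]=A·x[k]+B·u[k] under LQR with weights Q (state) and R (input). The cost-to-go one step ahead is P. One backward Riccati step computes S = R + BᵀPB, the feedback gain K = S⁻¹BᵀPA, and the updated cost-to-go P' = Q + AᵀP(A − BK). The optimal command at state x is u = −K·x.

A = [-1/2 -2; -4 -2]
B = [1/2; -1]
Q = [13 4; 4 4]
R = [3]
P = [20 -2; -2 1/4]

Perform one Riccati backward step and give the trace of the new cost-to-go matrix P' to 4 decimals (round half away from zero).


37.8049

BᵀP = [12.0000 -1.2500]
S = R + BᵀPB = [3] + [7.2500] = [10.2500]
BᵀPA = [-1.0000 -21.5000]
K = S⁻¹·BᵀPA = [-0.0976 -2.0976]
A−BK = [-0.4512 -0.9512; -4.0976 -4.0976]
AᵀP(A−BK) = [0.9024 1.9024; 1.9024 19.9024]
P' = Q + AᵀP(A−BK) = [13.9024 5.9024; 5.9024 23.9024]
tr(P') = 37.8049


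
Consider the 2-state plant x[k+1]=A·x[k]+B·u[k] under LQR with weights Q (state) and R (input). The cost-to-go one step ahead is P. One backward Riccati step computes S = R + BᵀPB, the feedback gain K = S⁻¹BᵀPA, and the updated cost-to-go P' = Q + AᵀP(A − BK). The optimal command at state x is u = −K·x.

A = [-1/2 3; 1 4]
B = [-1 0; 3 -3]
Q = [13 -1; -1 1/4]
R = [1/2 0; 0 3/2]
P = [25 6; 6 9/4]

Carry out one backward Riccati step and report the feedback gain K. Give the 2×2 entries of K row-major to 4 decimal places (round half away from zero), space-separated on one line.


BᵀP = [-7.0000 0.7500; -18.0000 -6.7500]
S = R + BᵀPB = [1/2 0; 0 3/2] + [9.2500 -2.2500; -2.2500 20.2500] = [9.7500 -2.2500; -2.2500 21.7500]
BᵀPA = [4.2500 -18.0000; 2.2500 -81.0000]
K = S⁻¹·BᵀPA = [0.4710 -2.7717; 0.1522 -4.0109]
A−BK = [-0.0290 0.2283; 0.0435 0.2826]
AᵀP(A−BK) = [0.1558 -1.6957; -1.6957 30.2283]
P' = Q + AᵀP(A−BK) = [13.1558 -2.6957; -2.6957 30.4783]
tr(P') = 43.6341

0.4710 -2.7717 0.1522 -4.0109


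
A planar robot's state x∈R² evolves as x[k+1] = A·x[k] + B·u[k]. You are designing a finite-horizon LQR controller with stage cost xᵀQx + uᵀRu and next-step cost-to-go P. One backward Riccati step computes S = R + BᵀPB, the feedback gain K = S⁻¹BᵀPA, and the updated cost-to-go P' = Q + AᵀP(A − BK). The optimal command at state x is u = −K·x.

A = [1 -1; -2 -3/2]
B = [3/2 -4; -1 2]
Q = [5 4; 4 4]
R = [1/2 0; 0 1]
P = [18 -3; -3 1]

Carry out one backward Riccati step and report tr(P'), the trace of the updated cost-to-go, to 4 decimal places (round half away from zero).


11.6247

BᵀP = [30.0000 -5.5000; -78.0000 14.0000]
S = R + BᵀPB = [1/2 0; 0 1] + [50.5000 -131.0000; -131.0000 340.0000] = [51.0000 -131.0000; -131.0000 341.0000]
BᵀPA = [41.0000 -21.7500; -106.0000 57.0000]
K = S⁻¹·BᵀPA = [0.4130 0.2185; -0.1522 0.2511]
A−BK = [-0.2283 -0.3234; -1.2826 -1.7837]
AᵀP(A−BK) = [0.9348 1.1576; 1.1576 1.6899]
P' = Q + AᵀP(A−BK) = [5.9348 5.1576; 5.1576 5.6899]
tr(P') = 11.6247


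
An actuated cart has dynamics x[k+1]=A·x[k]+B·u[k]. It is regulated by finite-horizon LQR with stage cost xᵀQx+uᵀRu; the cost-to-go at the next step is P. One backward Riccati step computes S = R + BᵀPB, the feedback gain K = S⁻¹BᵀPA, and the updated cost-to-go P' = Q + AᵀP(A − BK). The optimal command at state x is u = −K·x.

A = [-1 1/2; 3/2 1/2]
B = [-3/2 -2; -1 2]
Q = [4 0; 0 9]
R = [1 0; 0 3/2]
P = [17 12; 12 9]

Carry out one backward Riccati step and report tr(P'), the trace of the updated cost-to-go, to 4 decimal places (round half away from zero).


BᵀP = [-37.5000 -27.0000; -10.0000 -6.0000]
S = R + BᵀPB = [1 0; 0 3/2] + [83.2500 21.0000; 21.0000 8.0000] = [84.2500 21.0000; 21.0000 9.5000]
BᵀPA = [-3.0000 -32.2500; 1.0000 -8.0000]
K = S⁻¹·BᵀPA = [-0.1377 -0.3850; 0.4097 0.0090]
A−BK = [-0.3871 -0.0595; 0.5428 0.0969]
AᵀP(A−BK) = [0.4270 0.0858; 0.0858 0.1547]
P' = Q + AᵀP(A−BK) = [4.4270 0.0858; 0.0858 9.1547]
tr(P') = 13.5817

13.5817


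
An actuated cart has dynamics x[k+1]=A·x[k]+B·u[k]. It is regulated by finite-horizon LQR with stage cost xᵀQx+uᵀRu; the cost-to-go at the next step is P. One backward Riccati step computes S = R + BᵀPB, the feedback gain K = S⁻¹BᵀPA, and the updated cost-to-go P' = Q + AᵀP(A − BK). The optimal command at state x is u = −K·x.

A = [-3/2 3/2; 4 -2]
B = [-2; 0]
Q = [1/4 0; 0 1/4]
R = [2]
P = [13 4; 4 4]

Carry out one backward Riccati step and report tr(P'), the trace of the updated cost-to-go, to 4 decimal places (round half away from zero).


BᵀP = [-26.0000 -8.0000]
S = R + BᵀPB = [2] + [52.0000] = [54.0000]
BᵀPA = [7.0000 -23.0000]
K = S⁻¹·BᵀPA = [0.1296 -0.4259]
A−BK = [-1.2407 0.6481; 4.0000 -2.0000]
AᵀP(A−BK) = [44.3426 -22.2685; -22.2685 11.4537]
P' = Q + AᵀP(A−BK) = [44.5926 -22.2685; -22.2685 11.7037]
tr(P') = 56.2963

56.2963


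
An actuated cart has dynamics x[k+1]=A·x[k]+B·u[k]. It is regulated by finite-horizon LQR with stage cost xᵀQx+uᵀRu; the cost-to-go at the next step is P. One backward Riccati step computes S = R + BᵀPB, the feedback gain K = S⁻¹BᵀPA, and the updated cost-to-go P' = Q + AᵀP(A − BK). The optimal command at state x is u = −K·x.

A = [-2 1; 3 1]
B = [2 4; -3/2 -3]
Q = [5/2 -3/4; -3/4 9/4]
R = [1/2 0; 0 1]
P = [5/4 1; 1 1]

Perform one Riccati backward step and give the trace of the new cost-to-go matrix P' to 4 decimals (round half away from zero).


BᵀP = [1.0000 0.5000; 2.0000 1.0000]
S = R + BᵀPB = [1/2 0; 0 1] + [1.2500 2.5000; 2.5000 5.0000] = [1.7500 2.5000; 2.5000 6.0000]
BᵀPA = [-0.5000 1.5000; -1.0000 3.0000]
K = S⁻¹·BᵀPA = [-0.1176 0.3529; -0.1176 0.3529]
A−BK = [-1.2941 -1.1176; 2.4706 2.5882]
AᵀP(A−BK) = [1.8235 2.0294; 2.0294 2.6618]
P' = Q + AᵀP(A−BK) = [4.3235 1.2794; 1.2794 4.9118]
tr(P') = 9.2353

9.2353


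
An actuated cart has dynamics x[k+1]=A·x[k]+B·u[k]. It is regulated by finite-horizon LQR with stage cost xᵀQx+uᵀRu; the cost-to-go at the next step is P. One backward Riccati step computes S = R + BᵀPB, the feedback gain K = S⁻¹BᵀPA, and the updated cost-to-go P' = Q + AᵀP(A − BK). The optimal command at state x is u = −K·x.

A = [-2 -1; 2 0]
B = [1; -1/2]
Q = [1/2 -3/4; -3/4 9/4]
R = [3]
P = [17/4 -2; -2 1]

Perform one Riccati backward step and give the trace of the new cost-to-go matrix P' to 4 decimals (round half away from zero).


15.8092

BᵀP = [5.2500 -2.5000]
S = R + BᵀPB = [3] + [6.5000] = [9.5000]
BᵀPA = [-15.5000 -5.2500]
K = S⁻¹·BᵀPA = [-1.6316 -0.5526]
A−BK = [-0.3684 -0.4474; 1.1842 -0.2763]
AᵀP(A−BK) = [11.7105 3.9342; 3.9342 1.3487]
P' = Q + AᵀP(A−BK) = [12.2105 3.1842; 3.1842 3.5987]
tr(P') = 15.8092


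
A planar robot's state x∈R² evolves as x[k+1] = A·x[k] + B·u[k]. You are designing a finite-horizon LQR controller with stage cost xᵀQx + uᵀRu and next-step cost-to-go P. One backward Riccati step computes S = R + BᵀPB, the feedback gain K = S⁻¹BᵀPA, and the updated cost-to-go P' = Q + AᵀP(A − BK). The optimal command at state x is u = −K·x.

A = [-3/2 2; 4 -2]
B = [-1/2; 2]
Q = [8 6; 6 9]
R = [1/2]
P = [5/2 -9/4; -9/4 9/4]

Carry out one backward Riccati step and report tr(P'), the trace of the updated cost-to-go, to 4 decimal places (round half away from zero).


20.9957

BᵀP = [-5.7500 5.6250]
S = R + BᵀPB = [1/2] + [14.1250] = [14.6250]
BᵀPA = [31.1250 -22.7500]
K = S⁻¹·BᵀPA = [2.1282 -1.5556]
A−BK = [-0.4359 1.2222; -0.2564 1.1111]
AᵀP(A−BK) = [2.3846 -1.8333; -1.8333 1.6111]
P' = Q + AᵀP(A−BK) = [10.3846 4.1667; 4.1667 10.6111]
tr(P') = 20.9957


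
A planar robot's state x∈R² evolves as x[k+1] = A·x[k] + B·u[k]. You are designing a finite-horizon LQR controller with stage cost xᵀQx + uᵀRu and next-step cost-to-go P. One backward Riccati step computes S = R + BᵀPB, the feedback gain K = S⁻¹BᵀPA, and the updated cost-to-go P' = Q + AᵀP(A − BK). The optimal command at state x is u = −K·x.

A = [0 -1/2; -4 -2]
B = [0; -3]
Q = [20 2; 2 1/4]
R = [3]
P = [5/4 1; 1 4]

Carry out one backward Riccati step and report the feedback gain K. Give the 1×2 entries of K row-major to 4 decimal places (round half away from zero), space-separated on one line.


BᵀP = [-3.0000 -12.0000]
S = R + BᵀPB = [3] + [36.0000] = [39.0000]
BᵀPA = [48.0000 25.5000]
K = S⁻¹·BᵀPA = [1.2308 0.6538]
A−BK = [0.0000 -0.5000; -0.3077 -0.0385]
AᵀP(A−BK) = [4.9231 2.6154; 2.6154 1.6394]
P' = Q + AᵀP(A−BK) = [24.9231 4.6154; 4.6154 1.8894]
tr(P') = 26.8125

1.2308 0.6538


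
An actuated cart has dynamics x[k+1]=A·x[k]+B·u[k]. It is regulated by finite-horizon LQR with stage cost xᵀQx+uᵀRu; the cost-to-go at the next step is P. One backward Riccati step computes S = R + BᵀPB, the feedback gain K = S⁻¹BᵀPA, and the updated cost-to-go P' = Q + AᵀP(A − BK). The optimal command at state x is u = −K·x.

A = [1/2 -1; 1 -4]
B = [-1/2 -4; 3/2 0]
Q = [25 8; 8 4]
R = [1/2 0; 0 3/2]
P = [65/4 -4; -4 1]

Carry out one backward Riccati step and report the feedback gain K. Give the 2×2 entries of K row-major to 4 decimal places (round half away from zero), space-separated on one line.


BᵀP = [-14.1250 3.5000; -65.0000 16.0000]
S = R + BᵀPB = [1/2 0; 0 3/2] + [12.3125 56.5000; 56.5000 260.0000] = [12.8125 56.5000; 56.5000 261.5000]
BᵀPA = [-3.5625 0.1250; -16.5000 1.0000]
K = S⁻¹·BᵀPA = [0.0041 -0.1505; -0.0640 0.0363]
A−BK = [0.2461 -0.9299; 0.9938 -3.7742]
AᵀP(A−BK) = [0.0214 -0.0615; -0.0615 0.2325]
P' = Q + AᵀP(A−BK) = [25.0214 7.9385; 7.9385 4.2325]
tr(P') = 29.2539

0.0041 -0.1505 -0.0640 0.0363


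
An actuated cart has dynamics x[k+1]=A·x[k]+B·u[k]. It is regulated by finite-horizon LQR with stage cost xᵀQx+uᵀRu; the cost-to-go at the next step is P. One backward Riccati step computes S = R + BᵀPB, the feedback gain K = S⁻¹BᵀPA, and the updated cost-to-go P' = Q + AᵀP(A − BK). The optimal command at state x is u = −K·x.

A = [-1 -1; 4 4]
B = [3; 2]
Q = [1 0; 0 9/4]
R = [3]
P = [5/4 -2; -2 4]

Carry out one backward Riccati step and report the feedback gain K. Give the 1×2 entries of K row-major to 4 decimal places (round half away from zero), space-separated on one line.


BᵀP = [-0.2500 2.0000]
S = R + BᵀPB = [3] + [3.2500] = [6.2500]
BᵀPA = [8.2500 8.2500]
K = S⁻¹·BᵀPA = [1.3200 1.3200]
A−BK = [-4.9600 -4.9600; 1.3600 1.3600]
AᵀP(A−BK) = [70.3600 70.3600; 70.3600 70.3600]
P' = Q + AᵀP(A−BK) = [71.3600 70.3600; 70.3600 72.6100]
tr(P') = 143.9700

1.3200 1.3200


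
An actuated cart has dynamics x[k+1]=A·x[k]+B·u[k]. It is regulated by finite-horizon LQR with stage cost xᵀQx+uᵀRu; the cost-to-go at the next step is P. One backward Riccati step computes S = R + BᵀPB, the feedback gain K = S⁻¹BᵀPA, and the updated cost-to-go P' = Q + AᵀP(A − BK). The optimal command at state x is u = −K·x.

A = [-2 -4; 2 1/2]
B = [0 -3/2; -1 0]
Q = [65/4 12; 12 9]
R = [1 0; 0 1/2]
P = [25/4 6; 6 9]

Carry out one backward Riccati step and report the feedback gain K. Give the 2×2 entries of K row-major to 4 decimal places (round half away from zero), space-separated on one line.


-1.4565 -0.2016 0.9516 2.3907

BᵀP = [-6.0000 -9.0000; -9.3750 -9.0000]
S = R + BᵀPB = [1 0; 0 1/2] + [9.0000 9.0000; 9.0000 14.0625] = [10.0000 9.0000; 9.0000 14.5625]
BᵀPA = [-6.0000 19.5000; 0.7500 33.0000]
K = S⁻¹·BᵀPA = [-1.4565 -0.2016; 0.9516 2.3907]
A−BK = [-0.5725 -0.4139; 0.5435 0.2984]
AᵀP(A−BK) = [3.5474 1.9971; 1.9971 3.2884]
P' = Q + AᵀP(A−BK) = [19.7974 13.9971; 13.9971 12.2884]
tr(P') = 32.0858


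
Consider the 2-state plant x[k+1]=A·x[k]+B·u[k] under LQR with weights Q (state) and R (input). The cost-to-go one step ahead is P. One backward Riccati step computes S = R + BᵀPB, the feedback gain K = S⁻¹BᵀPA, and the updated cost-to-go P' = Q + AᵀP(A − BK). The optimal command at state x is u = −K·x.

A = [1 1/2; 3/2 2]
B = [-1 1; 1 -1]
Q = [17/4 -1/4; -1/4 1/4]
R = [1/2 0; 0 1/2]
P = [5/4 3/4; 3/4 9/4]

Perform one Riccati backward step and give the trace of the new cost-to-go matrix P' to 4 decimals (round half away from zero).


19.1528

BᵀP = [-0.5000 1.5000; 0.5000 -1.5000]
S = R + BᵀPB = [1/2 0; 0 1/2] + [2.0000 -2.0000; -2.0000 2.0000] = [2.5000 -2.0000; -2.0000 2.5000]
BᵀPA = [1.7500 2.7500; -1.7500 -2.7500]
K = S⁻¹·BᵀPA = [0.3889 0.6111; -0.3889 -0.6111]
A−BK = [1.7778 1.7222; 0.7222 0.7778]
AᵀP(A−BK) = [7.2014 7.2986; 7.2986 7.4514]
P' = Q + AᵀP(A−BK) = [11.4514 7.0486; 7.0486 7.7014]
tr(P') = 19.1528


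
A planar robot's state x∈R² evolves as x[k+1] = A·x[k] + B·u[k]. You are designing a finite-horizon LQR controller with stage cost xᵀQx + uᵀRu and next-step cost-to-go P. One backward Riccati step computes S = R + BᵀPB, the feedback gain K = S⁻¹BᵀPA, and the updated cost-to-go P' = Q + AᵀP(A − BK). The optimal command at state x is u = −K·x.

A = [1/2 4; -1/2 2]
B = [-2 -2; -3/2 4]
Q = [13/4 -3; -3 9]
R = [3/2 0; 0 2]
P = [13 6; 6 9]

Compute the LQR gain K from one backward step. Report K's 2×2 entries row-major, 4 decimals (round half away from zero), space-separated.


BᵀP = [-35.0000 -25.5000; -2.0000 24.0000]
S = R + BᵀPB = [3/2 0; 0 2] + [108.2500 -32.0000; -32.0000 100.0000] = [109.7500 -32.0000; -32.0000 102.0000]
BᵀPA = [-4.7500 -191.0000; -13.0000 40.0000]
K = S⁻¹·BᵀPA = [-0.0885 -1.7897; -0.1552 -0.1693]
A−BK = [0.0125 0.0820; -0.0119 -0.0073]
AᵀP(A−BK) = [0.0615 0.2979; 0.2979 4.9425]
P' = Q + AᵀP(A−BK) = [3.3115 -2.7021; -2.7021 13.9425]
tr(P') = 17.2540

-0.0885 -1.7897 -0.1552 -0.1693


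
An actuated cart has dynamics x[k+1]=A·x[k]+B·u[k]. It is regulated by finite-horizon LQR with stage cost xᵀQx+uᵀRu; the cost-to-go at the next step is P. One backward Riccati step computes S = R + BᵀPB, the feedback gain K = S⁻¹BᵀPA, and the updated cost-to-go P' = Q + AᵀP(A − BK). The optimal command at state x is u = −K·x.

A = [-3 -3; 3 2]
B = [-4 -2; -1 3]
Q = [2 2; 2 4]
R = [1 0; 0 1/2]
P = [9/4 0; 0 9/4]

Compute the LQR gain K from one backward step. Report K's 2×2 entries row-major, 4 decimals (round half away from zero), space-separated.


BᵀP = [-9.0000 -2.2500; -4.5000 6.7500]
S = R + BᵀPB = [1 0; 0 1/2] + [38.2500 11.2500; 11.2500 29.2500] = [39.2500 11.2500; 11.2500 29.7500]
BᵀPA = [20.2500 22.5000; 33.7500 27.0000]
K = S⁻¹·BᵀPA = [0.2140 0.3512; 1.0535 0.7748]
A−BK = [-0.0371 -0.0457; 0.0533 0.0269]
AᵀP(A−BK) = [0.6102 0.4903; 0.4903 0.4298]
P' = Q + AᵀP(A−BK) = [2.6102 2.4903; 2.4903 4.4298]
tr(P') = 7.0400

0.2140 0.3512 1.0535 0.7748


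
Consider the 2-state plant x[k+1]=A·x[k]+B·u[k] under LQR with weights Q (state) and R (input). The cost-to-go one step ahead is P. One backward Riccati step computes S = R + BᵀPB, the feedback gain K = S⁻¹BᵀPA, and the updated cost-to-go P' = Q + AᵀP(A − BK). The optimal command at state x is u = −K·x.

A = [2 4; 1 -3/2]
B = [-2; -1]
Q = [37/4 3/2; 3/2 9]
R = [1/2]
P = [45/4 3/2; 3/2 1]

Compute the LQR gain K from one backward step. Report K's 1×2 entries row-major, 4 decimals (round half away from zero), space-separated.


-0.9905 -1.7143

BᵀP = [-24.0000 -4.0000]
S = R + BᵀPB = [1/2] + [52.0000] = [52.5000]
BᵀPA = [-52.0000 -90.0000]
K = S⁻¹·BᵀPA = [-0.9905 -1.7143]
A−BK = [0.0190 0.5714; 0.0095 -3.2143]
AᵀP(A−BK) = [0.4952 0.8571; 0.8571 9.9643]
P' = Q + AᵀP(A−BK) = [9.7452 2.3571; 2.3571 18.9643]
tr(P') = 28.7095
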